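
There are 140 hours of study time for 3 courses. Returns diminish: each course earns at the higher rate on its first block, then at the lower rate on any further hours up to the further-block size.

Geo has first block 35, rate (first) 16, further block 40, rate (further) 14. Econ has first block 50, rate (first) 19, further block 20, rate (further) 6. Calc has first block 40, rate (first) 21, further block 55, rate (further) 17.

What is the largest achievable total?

2640

Order all 6 blocks by rate: Calc/tier1 21 > Econ/tier1 19 > Calc/tier2 17 > Geo/tier1 16 > Geo/tier2 14 > Econ/tier2 6.
Calc/tier1 (21): +40 ; 100 left.
Econ/tier1 (19): +50 ; 50 left.
Calc tier2 at 17: only 50 left, fill 50.
Total = 21×40 + 19×50 + 17×50 = 2640.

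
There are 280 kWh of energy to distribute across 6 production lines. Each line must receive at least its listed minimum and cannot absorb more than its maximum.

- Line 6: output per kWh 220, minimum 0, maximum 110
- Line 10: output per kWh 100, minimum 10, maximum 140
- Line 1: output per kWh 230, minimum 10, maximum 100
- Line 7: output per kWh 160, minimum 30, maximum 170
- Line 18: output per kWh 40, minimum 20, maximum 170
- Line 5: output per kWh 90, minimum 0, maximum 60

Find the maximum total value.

Meeting every minimum uses 0+10+10+30+20+0 = 70 kWh, leaving 210.
Highest output per kWh first: Line 1 230 > Line 6 220 > Line 7 160 > Line 10 100 > Line 5 90 > Line 18 40.
Give Line 1 90 more to hit its cap of 100 — 120 left.
Line 6 takes 110 more to reach its cap of 110 — 10 left.
Line 7: +10 (room for 140) → 40. Pool exhausted.
Total = 220×110 + 100×10 + 230×100 + 160×40 + 40×20 = 55400.

55400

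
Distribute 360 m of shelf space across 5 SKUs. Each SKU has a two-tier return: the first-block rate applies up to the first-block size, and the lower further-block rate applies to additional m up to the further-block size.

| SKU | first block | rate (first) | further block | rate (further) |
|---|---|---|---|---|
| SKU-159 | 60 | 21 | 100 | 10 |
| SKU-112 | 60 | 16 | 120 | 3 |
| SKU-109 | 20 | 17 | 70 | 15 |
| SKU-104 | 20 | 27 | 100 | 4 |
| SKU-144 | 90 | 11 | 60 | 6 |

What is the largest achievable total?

5540

Treat each block as its own option and order by rate: SKU-104/tier1 27 > SKU-159/tier1 21 > SKU-109/tier1 17 > SKU-112/tier1 16 > SKU-109/tier2 15 > SKU-144/tier1 11 > SKU-159/tier2 10 > SKU-144/tier2 6 > SKU-104/tier2 4 > SKU-112/tier2 3.
SKU-104 tier1 at 27: fill all 20 → 340 left.
SKU-159 tier1 at 21: fill all 60 → 280 left.
SKU-109 tier1 at 17: fill all 20 → 260 left.
SKU-112/tier1 (16): +60 → 200 left.
SKU-109/tier2 (15): +70 → 130 left.
SKU-144 tier1 at 11: fill all 90 → 40 left.
SKU-159/tier2: +40 of 100 at 10; pool empty.
Total = 27×20 + 21×60 + 17×20 + 16×60 + 15×70 + 11×90 + 10×40 = 5540.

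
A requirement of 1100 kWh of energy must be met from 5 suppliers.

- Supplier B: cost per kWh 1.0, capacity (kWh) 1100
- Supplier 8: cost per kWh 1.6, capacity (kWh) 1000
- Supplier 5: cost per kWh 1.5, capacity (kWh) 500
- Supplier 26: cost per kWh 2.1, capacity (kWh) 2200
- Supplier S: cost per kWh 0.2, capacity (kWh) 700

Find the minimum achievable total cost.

540

Cheapest first:
Take 700 from Supplier S at 0.2 — need 400 more.
Supplier B at 1.0: take 400 of its 1100 — requirement met.
Supplier 5, Supplier 8, Supplier 26: unused.
Cost = 700×0.2 + 400×1.0 = 540.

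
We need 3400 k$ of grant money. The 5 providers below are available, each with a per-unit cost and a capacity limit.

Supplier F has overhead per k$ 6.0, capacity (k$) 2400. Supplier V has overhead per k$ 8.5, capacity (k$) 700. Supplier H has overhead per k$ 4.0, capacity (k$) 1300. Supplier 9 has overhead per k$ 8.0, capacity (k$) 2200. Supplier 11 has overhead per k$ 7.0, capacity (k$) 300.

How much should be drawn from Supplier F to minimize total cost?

Use providers in increasing cost order.
Supplier H (4.0): use full 1300 — 2100 k$ to go.
Take 2100 from Supplier F at 6.0 to finish.
Supplier 11, Supplier 9, Supplier V: unused.

2100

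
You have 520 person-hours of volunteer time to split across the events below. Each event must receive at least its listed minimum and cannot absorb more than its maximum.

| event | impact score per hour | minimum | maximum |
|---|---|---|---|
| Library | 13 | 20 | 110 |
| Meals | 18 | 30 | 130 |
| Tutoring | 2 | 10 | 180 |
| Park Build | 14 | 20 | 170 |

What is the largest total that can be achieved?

6370

Meeting every minimum uses 20+30+10+20 = 80 person-hours, leaving 440.
Highest impact score per hour first: Meals 18 > Park Build 14 > Library 13 > Tutoring 2.
Meals takes 100 more to reach its cap of 130 — 340 left.
Give Park Build 150 more to hit its cap of 170 — 190 left.
Library: +90 to 110 (cap) — 100 left.
Tutoring: +100 (room for 170) → 110. Pool exhausted.
Total = 13×110 + 18×130 + 2×110 + 14×170 = 6370.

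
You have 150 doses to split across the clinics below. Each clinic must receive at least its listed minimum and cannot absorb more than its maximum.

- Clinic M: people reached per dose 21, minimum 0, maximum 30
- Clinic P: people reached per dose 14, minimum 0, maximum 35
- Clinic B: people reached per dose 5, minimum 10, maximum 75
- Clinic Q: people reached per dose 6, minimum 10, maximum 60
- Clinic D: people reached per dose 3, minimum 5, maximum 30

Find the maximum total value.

1595

Meeting every minimum uses 0+0+10+10+5 = 25 doses, leaving 125.
Highest people reached per dose first: Clinic M 21 > Clinic P 14 > Clinic Q 6 > Clinic B 5 > Clinic D 3.
Clinic M: +30 to 30 (cap) — 95 left.
Clinic P takes 35 more to reach its cap of 35 — 60 left.
Clinic Q takes 50 more to reach its cap of 60 — 10 left.
Clinic B: +10 (room for 65) → 20. Pool exhausted.
Total = 21×30 + 14×35 + 5×20 + 6×60 + 3×5 = 1595.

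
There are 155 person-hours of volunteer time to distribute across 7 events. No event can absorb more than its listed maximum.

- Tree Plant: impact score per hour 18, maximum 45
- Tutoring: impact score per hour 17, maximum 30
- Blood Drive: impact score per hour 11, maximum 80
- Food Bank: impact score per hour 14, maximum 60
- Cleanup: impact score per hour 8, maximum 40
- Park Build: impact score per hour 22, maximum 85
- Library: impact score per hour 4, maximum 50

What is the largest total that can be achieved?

3105

Order the events by impact score per hour: Park Build 22 > Tree Plant 18 > Tutoring 17 > Food Bank 14 > Blood Drive 11 > Cleanup 8 > Library 4.
Park Build takes 85 to reach its cap of 85 ; 70 left.
Give Tree Plant 45 to hit its cap of 45 ; 25 left.
Tutoring: +25 (room for 30) → 25. Pool exhausted.
Total = 18×45 + 17×25 + 22×85 = 3105.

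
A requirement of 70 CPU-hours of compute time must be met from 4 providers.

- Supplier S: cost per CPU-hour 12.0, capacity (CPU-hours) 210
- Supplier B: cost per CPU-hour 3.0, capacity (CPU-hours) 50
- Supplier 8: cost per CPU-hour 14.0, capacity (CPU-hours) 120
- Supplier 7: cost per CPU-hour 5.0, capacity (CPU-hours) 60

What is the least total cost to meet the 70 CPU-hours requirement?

250

Use providers in increasing cost order.
Take 50 from Supplier B at 3.0 — need 20 more.
Supplier 7 (5.0): take the remaining 20 — done.
Supplier S, Supplier 8: unused.
Cost = 50×3.0 + 20×5.0 = 250.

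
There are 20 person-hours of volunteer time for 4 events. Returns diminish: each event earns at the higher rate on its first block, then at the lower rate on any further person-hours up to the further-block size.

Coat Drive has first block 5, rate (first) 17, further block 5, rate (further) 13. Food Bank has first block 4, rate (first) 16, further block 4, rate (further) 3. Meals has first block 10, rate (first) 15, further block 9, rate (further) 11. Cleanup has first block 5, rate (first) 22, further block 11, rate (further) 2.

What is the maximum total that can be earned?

Order all 8 blocks by rate: Cleanup/T1 22 > Coat Drive/T1 17 > Food Bank/T1 16 > Meals/T1 15 > Coat Drive/T2 13 > Meals/T2 11 > Food Bank/T2 3 > Cleanup/T2 2.
Cleanup T1 at 22: fill all 5 ; 15 left.
Fill Coat Drive T1 block (5 at 17) ; 10 left.
Food Bank/T1 (16): +4 ; 6 left.
Meals/T1: +6 of 10 at 15; pool empty.
Total = 22×5 + 17×5 + 16×4 + 15×6 = 349.

349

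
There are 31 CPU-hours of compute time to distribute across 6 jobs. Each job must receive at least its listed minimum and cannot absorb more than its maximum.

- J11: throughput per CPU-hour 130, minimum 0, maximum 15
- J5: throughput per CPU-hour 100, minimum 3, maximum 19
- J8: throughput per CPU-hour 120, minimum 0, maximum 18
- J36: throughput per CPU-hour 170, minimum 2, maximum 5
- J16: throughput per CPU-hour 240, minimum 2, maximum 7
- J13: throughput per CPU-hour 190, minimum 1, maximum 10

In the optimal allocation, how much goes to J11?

6

Meeting every minimum uses 0+3+0+2+2+1 = 8 CPU-hours, leaving 23.
Order the jobs by throughput per CPU-hour: J16 240 > J13 190 > J36 170 > J11 130 > J8 120 > J5 100.
J16: +5 to 7 (cap) → 18 left.
Give J13 9 more to hit its cap of 10 → 9 left.
Give J36 3 more to hit its cap of 5 → 6 left.
J11 has room for 15 more but only 6 remain, so it gets 6.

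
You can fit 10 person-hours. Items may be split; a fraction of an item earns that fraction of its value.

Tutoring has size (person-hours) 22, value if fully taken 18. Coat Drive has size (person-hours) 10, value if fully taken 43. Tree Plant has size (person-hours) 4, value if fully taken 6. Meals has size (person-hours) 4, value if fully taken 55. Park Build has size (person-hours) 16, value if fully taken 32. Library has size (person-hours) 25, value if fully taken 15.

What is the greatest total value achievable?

80.8

Best value per unit of size first: Meals 55/4≈13.8, Coat Drive 43/10≈4.3, Park Build 32/16≈2, Tree Plant 6/4≈1.5, Tutoring 18/22≈0.818, Library 15/25≈0.6.
Take all of Meals (4 person-hours, value 55) → 6 person-hours left.
Fill the last 6 person-hours with part of Coat Drive: 6/10 of it earns 25.8.
Total value = 80.8.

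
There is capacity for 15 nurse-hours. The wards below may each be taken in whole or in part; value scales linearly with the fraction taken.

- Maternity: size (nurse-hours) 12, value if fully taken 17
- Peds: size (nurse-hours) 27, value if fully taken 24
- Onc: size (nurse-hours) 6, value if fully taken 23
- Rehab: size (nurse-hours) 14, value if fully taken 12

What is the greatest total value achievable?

35.75

Best value per unit of size first: Onc 23/6≈3.83, Maternity 17/12≈1.42, Peds 24/27≈0.889, Rehab 12/14≈0.857.
All 6 nurse-hours of Onc fit (value 23) — 9 remain.
9 nurse-hours left: a 9/12 share of Maternity gives 17×9/12 = 12.75.
Total value = 35.75.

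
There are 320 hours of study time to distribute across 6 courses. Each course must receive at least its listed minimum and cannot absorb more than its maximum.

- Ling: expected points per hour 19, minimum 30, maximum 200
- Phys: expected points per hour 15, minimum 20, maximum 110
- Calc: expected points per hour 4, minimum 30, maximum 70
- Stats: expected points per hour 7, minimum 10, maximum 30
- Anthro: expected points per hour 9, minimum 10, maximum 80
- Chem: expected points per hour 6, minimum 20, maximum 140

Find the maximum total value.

4950

Meeting every minimum uses 30+20+30+10+10+20 = 120 hours, leaving 200.
Order the courses by expected points per hour: Ling 19 > Phys 15 > Anthro 9 > Stats 7 > Chem 6 > Calc 4.
Ling: +170 to 200 (cap) → 30 left.
Phys: +30 (room for 90) → 50. Pool exhausted.
Total = 19×200 + 15×50 + 4×30 + 7×10 + 9×10 + 6×20 = 4950.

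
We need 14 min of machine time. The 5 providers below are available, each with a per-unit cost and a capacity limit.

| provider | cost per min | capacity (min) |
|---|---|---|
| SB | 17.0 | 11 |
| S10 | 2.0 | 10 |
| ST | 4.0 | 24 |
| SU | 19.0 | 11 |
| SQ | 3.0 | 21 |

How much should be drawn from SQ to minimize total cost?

Cheapest first:
S10 (2.0): use full 10 → 4 min to go.
SQ at 3.0: take 4 of its 21 → requirement met.
ST, SB, SU: unused.

4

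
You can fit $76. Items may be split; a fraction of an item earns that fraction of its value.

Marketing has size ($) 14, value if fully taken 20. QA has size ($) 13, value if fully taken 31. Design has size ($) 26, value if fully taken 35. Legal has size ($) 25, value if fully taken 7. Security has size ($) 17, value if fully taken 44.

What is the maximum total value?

131.68

Sort by value density: Security 44/17≈2.59, QA 31/13≈2.38, Marketing 20/14≈1.43, Design 35/26≈1.35, Legal 7/25≈0.28.
All 17 $ of Security fit (value 44) ; 59 remain.
Take all of QA (13 $, value 31) ; 46 $ left.
All 14 $ of Marketing fit (value 20) ; 32 remain.
Take all of Design (26 $, value 35) ; 6 $ left.
6 $ left: a 6/25 share of Legal gives 7×6/25 = 1.68.
Total value = 131.68.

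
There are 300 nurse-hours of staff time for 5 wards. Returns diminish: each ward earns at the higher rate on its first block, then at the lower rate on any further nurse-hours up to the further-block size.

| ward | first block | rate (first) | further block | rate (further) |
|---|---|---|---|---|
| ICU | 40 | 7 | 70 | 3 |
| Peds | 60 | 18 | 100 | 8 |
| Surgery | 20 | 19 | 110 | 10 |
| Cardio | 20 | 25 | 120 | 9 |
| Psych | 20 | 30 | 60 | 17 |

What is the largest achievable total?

Rank every tier by rate: Psych/first 30 > Cardio/first 25 > Surgery/first 19 > Peds/first 18 > Psych/second 17 > Surgery/second 10 > Cardio/second 9 > Peds/second 8 > ICU/first 7 > ICU/second 3.
Psych/first (30): +20 ; 280 left.
Cardio/first (25): +20 ; 260 left.
Surgery first at 19: fill all 20 ; 240 left.
Fill Peds first block (60 at 18) ; 180 left.
Psych/second (17): +60 ; 120 left.
Surgery second at 10: fill all 110 ; 10 left.
10 remain; put them into Cardio second at 9.
Total = 30×20 + 25×20 + 19×20 + 18×60 + 17×60 + 10×110 + 9×10 = 4770.

4770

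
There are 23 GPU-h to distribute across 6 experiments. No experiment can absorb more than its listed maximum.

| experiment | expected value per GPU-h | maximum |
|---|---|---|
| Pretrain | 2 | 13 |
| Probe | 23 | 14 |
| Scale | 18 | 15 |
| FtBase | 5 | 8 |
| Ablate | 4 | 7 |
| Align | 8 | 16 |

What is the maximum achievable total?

Rank by expected value per GPU-h: Probe 23 > Scale 18 > Align 8 > FtBase 5 > Ablate 4 > Pretrain 2.
Give Probe 14 to hit its cap of 14 → 9 left.
Only 9 left; Scale takes them to reach 9.
Total = 23×14 + 18×9 = 484.

484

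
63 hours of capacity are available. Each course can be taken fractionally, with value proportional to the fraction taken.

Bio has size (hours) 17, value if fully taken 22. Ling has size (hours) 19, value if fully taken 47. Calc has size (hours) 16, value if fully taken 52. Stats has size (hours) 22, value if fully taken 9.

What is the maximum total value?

Rank by value-to-size ratio: Calc 52/16≈3.25, Ling 47/19≈2.47, Bio 22/17≈1.29, Stats 9/22≈0.409.
Take all of Calc (16 hours, value 52) ; 47 hours left.
Take all of Ling (19 hours, value 47) ; 28 hours left.
Bio: take in full, 17 hours for value 22 ; 11 left.
Only 11 hours remain; take 11/22 of Stats for value 9×11/22 = 4.5.
Total value = 125.5.

125.5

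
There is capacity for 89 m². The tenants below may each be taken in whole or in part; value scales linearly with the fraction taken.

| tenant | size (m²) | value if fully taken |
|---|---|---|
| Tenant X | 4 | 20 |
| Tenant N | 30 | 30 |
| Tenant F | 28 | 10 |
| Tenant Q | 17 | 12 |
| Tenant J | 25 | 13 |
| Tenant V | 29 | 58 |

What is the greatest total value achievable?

124.68

Best value per unit of size first: Tenant X 20/4≈5, Tenant V 58/29≈2, Tenant N 30/30≈1, Tenant Q 12/17≈0.706, Tenant J 13/25≈0.52, Tenant F 10/28≈0.357.
Take all of Tenant X (4 m², value 20) — 85 m² left.
Take all of Tenant V (29 m², value 58) — 56 m² left.
Tenant N: take in full, 30 m² for value 30 — 26 left.
Take all of Tenant Q (17 m², value 12) — 9 m² left.
Only 9 m² remain; take 9/25 of Tenant J for value 13×9/25 = 4.68.
Total value = 124.68.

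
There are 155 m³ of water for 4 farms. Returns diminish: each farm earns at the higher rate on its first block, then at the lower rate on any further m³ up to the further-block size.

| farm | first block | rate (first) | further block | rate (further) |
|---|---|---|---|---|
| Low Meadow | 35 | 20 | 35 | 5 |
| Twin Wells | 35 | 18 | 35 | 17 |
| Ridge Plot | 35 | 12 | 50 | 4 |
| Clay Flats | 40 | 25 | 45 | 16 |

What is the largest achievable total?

Rank every tier by rate: Clay Flats/first 25 > Low Meadow/first 20 > Twin Wells/first 18 > Twin Wells/second 17 > Clay Flats/second 16 > Ridge Plot/first 12 > Low Meadow/second 5 > Ridge Plot/second 4.
Clay Flats/first (25): +40 ; 115 left.
Low Meadow first at 20: fill all 35 ; 80 left.
Fill Twin Wells first block (35 at 18) ; 45 left.
Fill Twin Wells second block (35 at 17) ; 10 left.
Clay Flats/second: +10 of 45 at 16; pool empty.
Total = 25×40 + 20×35 + 18×35 + 17×35 + 16×10 = 3085.

3085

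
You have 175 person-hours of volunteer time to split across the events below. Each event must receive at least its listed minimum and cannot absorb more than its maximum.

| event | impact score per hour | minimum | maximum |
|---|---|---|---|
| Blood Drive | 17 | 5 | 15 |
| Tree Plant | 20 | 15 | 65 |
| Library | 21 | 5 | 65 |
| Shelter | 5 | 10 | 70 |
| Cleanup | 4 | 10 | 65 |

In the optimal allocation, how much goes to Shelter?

Meeting every minimum uses 5+15+5+10+10 = 45 person-hours, leaving 130.
Highest impact score per hour first: Library 21 > Tree Plant 20 > Blood Drive 17 > Shelter 5 > Cleanup 4.
Library takes 60 more to reach its cap of 65 → 70 left.
Give Tree Plant 50 more to hit its cap of 65 → 20 left.
Give Blood Drive 10 more to hit its cap of 15 → 10 left.
Shelter has room for 60 more but only 10 remain, so it gets 20.

20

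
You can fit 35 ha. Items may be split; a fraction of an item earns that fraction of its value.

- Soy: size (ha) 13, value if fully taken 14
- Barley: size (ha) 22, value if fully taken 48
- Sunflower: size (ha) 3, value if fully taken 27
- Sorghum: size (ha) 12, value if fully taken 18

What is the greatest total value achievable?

Best value per unit of size first: Sunflower 27/3≈9, Barley 48/22≈2.18, Sorghum 18/12≈1.5, Soy 14/13≈1.08.
Take all of Sunflower (3 ha, value 27) → 32 ha left.
All 22 ha of Barley fit (value 48) → 10 remain.
Fill the last 10 ha with part of Sorghum: 10/12 of it earns 15.
Total value = 90.

90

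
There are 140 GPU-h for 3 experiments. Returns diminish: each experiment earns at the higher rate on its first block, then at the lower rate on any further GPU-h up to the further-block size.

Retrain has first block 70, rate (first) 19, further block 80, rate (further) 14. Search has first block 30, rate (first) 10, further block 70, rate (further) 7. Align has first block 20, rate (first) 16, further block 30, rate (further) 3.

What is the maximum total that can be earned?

Order all 6 blocks by rate: Retrain/T1 19 > Align/T1 16 > Retrain/T2 14 > Search/T1 10 > Search/T2 7 > Align/T2 3.
Fill Retrain T1 block (70 at 19) → 70 left.
Align T1 at 16: fill all 20 → 50 left.
Retrain/T2: +50 of 80 at 14; pool empty.
Total = 19×70 + 16×20 + 14×50 = 2350.

2350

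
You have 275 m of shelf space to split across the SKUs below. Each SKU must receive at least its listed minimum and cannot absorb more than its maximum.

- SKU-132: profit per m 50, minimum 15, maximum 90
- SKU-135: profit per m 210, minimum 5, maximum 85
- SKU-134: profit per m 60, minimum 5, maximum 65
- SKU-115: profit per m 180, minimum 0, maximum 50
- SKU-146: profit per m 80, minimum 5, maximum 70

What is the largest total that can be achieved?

Meeting every minimum uses 15+5+5+0+5 = 30 m, leaving 245.
Rank by profit per m: SKU-135 210 > SKU-115 180 > SKU-146 80 > SKU-134 60 > SKU-132 50.
Give SKU-135 80 more to hit its cap of 85 — 165 left.
Give SKU-115 50 more to hit its cap of 50 — 115 left.
SKU-146 takes 65 more to reach its cap of 70 — 50 left.
SKU-134: +50 (room for 60) → 55. Pool exhausted.
Total = 50×15 + 210×85 + 60×55 + 180×50 + 80×70 = 36500.

36500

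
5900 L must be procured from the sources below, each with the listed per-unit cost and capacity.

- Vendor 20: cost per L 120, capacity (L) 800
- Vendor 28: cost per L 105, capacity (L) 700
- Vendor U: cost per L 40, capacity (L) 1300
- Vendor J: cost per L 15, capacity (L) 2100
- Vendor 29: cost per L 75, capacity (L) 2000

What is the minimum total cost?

286000

Cheapest first:
Take 2100 from Vendor J at 15 ; need 3800 more.
Vendor U (40): use full 1300 ; 2500 L to go.
Vendor 29 at 75: take all 2000 L ; 500 still needed.
Vendor 28 at 105: take 500 of its 700 ; requirement met.
Vendor 20: unused.
Cost = 2100×15 + 1300×40 + 2000×75 + 500×105 = 286000.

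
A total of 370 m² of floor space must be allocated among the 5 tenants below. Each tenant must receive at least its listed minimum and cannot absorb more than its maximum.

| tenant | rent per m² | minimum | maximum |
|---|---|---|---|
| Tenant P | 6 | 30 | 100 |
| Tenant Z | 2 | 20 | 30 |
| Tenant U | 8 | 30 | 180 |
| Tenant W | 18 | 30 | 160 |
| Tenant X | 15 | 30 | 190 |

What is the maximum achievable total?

5290

Meeting every minimum uses 30+20+30+30+30 = 140 m², leaving 230.
Rank by rent per m²: Tenant W 18 > Tenant X 15 > Tenant U 8 > Tenant P 6 > Tenant Z 2.
Tenant W takes 130 more to reach its cap of 160 — 100 left.
Tenant X: +100 (room for 160) → 130. Pool exhausted.
Total = 6×30 + 2×20 + 8×30 + 18×160 + 15×130 = 5290.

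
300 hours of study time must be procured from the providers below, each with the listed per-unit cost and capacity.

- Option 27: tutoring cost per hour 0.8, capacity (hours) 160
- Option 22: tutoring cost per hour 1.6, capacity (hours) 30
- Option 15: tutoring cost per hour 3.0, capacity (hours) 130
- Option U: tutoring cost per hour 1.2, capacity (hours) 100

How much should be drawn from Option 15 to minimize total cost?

10

Use providers in increasing cost order.
Option 27 (0.8): use full 160 — 140 hours to go.
Take 100 from Option U at 1.2 — need 40 more.
Take 30 from Option 22 at 1.6 — need 10 more.
Take 10 from Option 15 at 3.0 to finish.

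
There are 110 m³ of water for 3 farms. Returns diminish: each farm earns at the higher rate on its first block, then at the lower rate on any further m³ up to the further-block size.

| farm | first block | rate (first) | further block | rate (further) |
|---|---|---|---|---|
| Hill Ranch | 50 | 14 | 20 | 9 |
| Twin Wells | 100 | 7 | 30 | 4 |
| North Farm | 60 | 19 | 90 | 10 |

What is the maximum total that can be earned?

1840

Treat each block as its own option and order by rate: North Farm/T1 19 > Hill Ranch/T1 14 > North Farm/T2 10 > Hill Ranch/T2 9 > Twin Wells/T1 7 > Twin Wells/T2 4.
Fill North Farm T1 block (60 at 19) — 50 left.
Hill Ranch T1 at 14: fill all 50 — 0 left.
Total = 19×60 + 14×50 = 1840.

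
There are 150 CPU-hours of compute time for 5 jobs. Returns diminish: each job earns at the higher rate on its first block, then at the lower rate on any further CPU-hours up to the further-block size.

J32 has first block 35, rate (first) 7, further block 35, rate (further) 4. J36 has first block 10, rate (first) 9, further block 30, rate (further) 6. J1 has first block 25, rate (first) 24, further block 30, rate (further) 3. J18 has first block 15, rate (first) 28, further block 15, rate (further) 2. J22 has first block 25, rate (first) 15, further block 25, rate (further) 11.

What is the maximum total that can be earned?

2095

Order all 10 blocks by rate: J18/first 28 > J1/first 24 > J22/first 15 > J22/second 11 > J36/first 9 > J32/first 7 > J36/second 6 > J32/second 4 > J1/second 3 > J18/second 2.
J18 first at 28: fill all 15 ; 135 left.
J1 first at 24: fill all 25 ; 110 left.
Fill J22 first block (25 at 15) ; 85 left.
Fill J22 second block (25 at 11) ; 60 left.
J36/first (9): +10 ; 50 left.
J32 first at 7: fill all 35 ; 15 left.
J36/second: +15 of 30 at 6; pool empty.
Total = 28×15 + 24×25 + 15×25 + 11×25 + 9×10 + 7×35 + 6×15 = 2095.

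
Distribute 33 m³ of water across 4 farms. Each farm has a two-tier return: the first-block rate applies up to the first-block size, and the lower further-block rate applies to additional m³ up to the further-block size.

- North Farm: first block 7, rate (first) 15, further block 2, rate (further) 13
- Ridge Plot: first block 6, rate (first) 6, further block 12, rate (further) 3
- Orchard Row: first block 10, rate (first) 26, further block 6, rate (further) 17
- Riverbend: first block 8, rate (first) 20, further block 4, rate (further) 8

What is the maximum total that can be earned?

Rank every tier by rate: Orchard Row/T1 26 > Riverbend/T1 20 > Orchard Row/T2 17 > North Farm/T1 15 > North Farm/T2 13 > Riverbend/T2 8 > Ridge Plot/T1 6 > Ridge Plot/T2 3.
Orchard Row T1 at 26: fill all 10 → 23 left.
Fill Riverbend T1 block (8 at 20) → 15 left.
Orchard Row/T2 (17): +6 → 9 left.
North Farm T1 at 15: fill all 7 → 2 left.
North Farm T2 at 13: fill all 2 → 0 left.
Total = 26×10 + 20×8 + 17×6 + 15×7 + 13×2 = 653.

653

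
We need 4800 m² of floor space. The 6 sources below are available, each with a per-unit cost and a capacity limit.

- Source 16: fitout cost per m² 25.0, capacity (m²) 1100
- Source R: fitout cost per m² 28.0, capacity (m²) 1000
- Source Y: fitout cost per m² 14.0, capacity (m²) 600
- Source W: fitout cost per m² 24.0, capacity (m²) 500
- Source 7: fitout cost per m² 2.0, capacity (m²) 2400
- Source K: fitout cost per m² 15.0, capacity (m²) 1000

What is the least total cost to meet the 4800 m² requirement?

Cheapest first:
Source 7 at 2.0: take all 2400 m² — 2400 still needed.
Source Y at 14.0: take all 600 m² — 1800 still needed.
Source K (15.0): use full 1000 — 800 m² to go.
Source W at 24.0: take all 500 m² — 300 still needed.
Source 16 at 25.0: take 300 of its 1100 — requirement met.
Source R: unused.
Cost = 2400×2.0 + 600×14.0 + 1000×15.0 + 500×24.0 + 300×25.0 = 47700.

47700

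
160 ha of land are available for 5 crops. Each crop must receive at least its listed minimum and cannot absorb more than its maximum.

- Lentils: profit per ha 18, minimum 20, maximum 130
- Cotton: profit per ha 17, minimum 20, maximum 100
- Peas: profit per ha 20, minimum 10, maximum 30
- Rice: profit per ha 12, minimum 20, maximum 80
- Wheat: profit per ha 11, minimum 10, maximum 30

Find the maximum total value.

Meeting every minimum uses 20+20+10+20+10 = 80 ha, leaving 80.
Order the crops by profit per ha: Peas 20 > Lentils 18 > Cotton 17 > Rice 12 > Wheat 11.
Peas: +20 to 30 (cap) ; 60 left.
Lentils has room for 110 more but only 60 remain, so it gets 80.
Total = 18×80 + 17×20 + 20×30 + 12×20 + 11×10 = 2730.

2730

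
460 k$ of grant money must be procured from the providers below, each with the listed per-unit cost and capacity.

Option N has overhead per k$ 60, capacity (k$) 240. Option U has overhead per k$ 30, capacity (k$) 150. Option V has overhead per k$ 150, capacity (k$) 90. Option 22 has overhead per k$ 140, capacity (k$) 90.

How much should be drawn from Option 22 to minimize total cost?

70

Cheapest first:
Option U at 30: take all 150 k$ ; 310 still needed.
Option N at 60: take all 240 k$ ; 70 still needed.
Option 22 (140): take the remaining 70 ; done.
Option V: unused.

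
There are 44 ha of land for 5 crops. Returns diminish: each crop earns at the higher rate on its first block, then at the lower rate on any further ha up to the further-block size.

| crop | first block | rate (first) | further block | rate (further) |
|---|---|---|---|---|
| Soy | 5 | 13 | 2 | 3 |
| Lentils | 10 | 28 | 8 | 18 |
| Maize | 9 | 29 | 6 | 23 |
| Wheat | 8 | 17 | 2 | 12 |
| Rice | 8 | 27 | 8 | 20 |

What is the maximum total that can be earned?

Order all 10 blocks by rate: Maize/first 29 > Lentils/first 28 > Rice/first 27 > Maize/second 23 > Rice/second 20 > Lentils/second 18 > Wheat/first 17 > Soy/first 13 > Wheat/second 12 > Soy/second 3.
Maize/first (29): +9 ; 35 left.
Fill Lentils first block (10 at 28) ; 25 left.
Rice/first (27): +8 ; 17 left.
Maize second at 23: fill all 6 ; 11 left.
Rice/second (20): +8 ; 3 left.
3 remain; put them into Lentils second at 18.
Total = 29×9 + 28×10 + 27×8 + 23×6 + 20×8 + 18×3 = 1109.

1109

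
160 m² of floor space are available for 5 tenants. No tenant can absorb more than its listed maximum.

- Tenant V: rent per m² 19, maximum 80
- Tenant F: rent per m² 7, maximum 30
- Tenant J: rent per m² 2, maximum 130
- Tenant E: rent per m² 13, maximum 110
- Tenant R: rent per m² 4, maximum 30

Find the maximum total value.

Highest rent per m² first: Tenant V 19 > Tenant E 13 > Tenant F 7 > Tenant R 4 > Tenant J 2.
Give Tenant V 80 to hit its cap of 80 — 80 left.
Tenant E has room for 110 but only 80 remain, so it gets 80.
Total = 19×80 + 13×80 = 2560.

2560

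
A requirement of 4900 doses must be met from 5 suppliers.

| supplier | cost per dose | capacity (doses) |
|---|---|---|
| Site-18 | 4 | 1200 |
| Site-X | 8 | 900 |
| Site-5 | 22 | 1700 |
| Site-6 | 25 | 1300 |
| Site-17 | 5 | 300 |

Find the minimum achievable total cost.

70900

Fill from the cheapest supplier first.
Take 1200 from Site-18 at 4 ; need 3700 more.
Take 300 from Site-17 at 5 ; need 3400 more.
Site-X (8): use full 900 ; 2500 doses to go.
Site-5 (22): use full 1700 ; 800 doses to go.
Site-6 (25): take the remaining 800 ; done.
Cost = 1200×4 + 300×5 + 900×8 + 1700×22 + 800×25 = 70900.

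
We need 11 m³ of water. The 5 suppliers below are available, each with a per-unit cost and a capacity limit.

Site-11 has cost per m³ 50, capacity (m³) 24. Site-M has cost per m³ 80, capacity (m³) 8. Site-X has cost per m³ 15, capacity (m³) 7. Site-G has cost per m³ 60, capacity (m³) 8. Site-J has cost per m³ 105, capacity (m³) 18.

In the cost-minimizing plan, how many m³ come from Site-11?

Use suppliers in increasing cost order.
Take 7 from Site-X at 15 ; need 4 more.
Take 4 from Site-11 at 50 to finish.
Site-G, Site-M, Site-J: unused.

4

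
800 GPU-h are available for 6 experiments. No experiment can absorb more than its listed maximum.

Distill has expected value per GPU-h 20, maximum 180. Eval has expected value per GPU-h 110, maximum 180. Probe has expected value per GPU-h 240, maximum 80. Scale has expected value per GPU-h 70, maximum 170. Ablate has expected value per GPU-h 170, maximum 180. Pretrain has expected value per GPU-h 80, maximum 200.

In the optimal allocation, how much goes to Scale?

Order the experiments by expected value per GPU-h: Probe 240 > Ablate 170 > Eval 110 > Pretrain 80 > Scale 70 > Distill 20.
Probe: +80 to 80 (cap) ; 720 left.
Ablate takes 180 to reach its cap of 180 ; 540 left.
Eval takes 180 to reach its cap of 180 ; 360 left.
Give Pretrain 200 to hit its cap of 200 ; 160 left.
Only 160 left; Scale takes them to reach 160.

160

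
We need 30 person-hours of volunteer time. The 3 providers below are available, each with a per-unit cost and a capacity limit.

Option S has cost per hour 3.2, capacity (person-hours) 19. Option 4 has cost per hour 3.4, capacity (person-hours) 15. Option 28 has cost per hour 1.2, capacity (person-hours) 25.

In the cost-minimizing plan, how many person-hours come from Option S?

5

Use providers in increasing cost order.
Take 25 from Option 28 at 1.2 → need 5 more.
Option S (3.2): take the remaining 5 → done.
Option 4: unused.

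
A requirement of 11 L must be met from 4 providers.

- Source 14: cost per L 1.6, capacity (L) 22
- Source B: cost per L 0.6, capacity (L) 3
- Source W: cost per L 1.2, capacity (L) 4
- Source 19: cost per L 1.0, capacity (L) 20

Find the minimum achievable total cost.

Fill from the cheapest provider first.
Take 3 from Source B at 0.6 ; need 8 more.
Take 8 from Source 19 at 1.0 to finish.
Source W, Source 14: unused.
Cost = 3×0.6 + 8×1.0 = 9.8.

9.8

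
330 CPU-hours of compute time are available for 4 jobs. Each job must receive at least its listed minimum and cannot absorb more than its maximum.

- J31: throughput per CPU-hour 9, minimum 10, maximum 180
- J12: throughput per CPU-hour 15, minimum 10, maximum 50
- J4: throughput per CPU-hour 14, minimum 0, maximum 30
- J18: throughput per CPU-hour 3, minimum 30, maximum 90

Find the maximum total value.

3000

Meeting every minimum uses 10+10+0+30 = 50 CPU-hours, leaving 280.
Rank by throughput per CPU-hour: J12 15 > J4 14 > J31 9 > J18 3.
Give J12 40 more to hit its cap of 50 — 240 left.
Give J4 30 more to hit its cap of 30 — 210 left.
Give J31 170 more to hit its cap of 180 — 40 left.
J18 has room for 60 more but only 40 remain, so it gets 70.
Total = 9×180 + 15×50 + 14×30 + 3×70 = 3000.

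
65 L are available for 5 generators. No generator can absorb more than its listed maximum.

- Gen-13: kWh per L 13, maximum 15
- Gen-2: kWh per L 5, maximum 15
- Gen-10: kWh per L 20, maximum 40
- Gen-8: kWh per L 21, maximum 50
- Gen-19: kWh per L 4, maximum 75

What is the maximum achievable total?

Rank by kWh per L: Gen-8 21 > Gen-10 20 > Gen-13 13 > Gen-2 5 > Gen-19 4.
Gen-8: +50 to 50 (cap) ; 15 left.
Only 15 left; Gen-10 takes them to reach 15.
Total = 20×15 + 21×50 = 1350.

1350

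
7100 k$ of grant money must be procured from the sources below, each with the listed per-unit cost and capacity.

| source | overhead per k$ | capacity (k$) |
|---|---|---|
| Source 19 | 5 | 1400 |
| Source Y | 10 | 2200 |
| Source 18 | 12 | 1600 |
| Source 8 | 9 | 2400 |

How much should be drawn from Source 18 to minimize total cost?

Use sources in increasing cost order.
Take 1400 from Source 19 at 5 — need 5700 more.
Source 8 (9): use full 2400 — 3300 k$ to go.
Take 2200 from Source Y at 10 — need 1100 more.
Take 1100 from Source 18 at 12 to finish.

1100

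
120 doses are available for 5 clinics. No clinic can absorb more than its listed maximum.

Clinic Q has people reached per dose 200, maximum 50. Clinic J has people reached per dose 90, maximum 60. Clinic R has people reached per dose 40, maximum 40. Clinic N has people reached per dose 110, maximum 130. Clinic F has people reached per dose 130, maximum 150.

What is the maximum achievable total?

Rank by people reached per dose: Clinic Q 200 > Clinic F 130 > Clinic N 110 > Clinic J 90 > Clinic R 40.
Give Clinic Q 50 to hit its cap of 50 — 70 left.
Clinic F: +70 (room for 150) → 70. Pool exhausted.
Total = 200×50 + 130×70 = 19100.

19100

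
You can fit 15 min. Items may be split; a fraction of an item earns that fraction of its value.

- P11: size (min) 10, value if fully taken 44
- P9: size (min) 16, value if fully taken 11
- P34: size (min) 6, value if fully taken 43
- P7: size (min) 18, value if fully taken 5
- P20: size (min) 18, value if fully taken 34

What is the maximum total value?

Best value per unit of size first: P34 43/6≈7.17, P11 44/10≈4.4, P20 34/18≈1.89, P9 11/16≈0.688, P7 5/18≈0.278.
P34: take in full, 6 min for value 43 — 9 left.
Only 9 min remain; take 9/10 of P11 for value 44×9/10 = 39.6.
Total value = 82.6.

82.6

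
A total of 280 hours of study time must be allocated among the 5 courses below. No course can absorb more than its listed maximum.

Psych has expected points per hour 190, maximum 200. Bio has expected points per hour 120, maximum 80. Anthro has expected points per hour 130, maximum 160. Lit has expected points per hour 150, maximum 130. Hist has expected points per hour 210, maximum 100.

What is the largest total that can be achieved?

55200

Order the courses by expected points per hour: Hist 210 > Psych 190 > Lit 150 > Anthro 130 > Bio 120.
Hist: +100 to 100 (cap) — 180 left.
Only 180 left; Psych takes them to reach 180.
Total = 190×180 + 210×100 = 55200.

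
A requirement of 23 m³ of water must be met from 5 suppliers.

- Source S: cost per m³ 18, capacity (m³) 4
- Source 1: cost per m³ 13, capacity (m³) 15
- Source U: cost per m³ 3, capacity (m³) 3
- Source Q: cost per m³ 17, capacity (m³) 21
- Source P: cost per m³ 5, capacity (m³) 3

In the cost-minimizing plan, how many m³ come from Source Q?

Fill from the cheapest supplier first.
Take 3 from Source U at 3 ; need 20 more.
Source P at 5: take all 3 m³ ; 17 still needed.
Source 1 (13): use full 15 ; 2 m³ to go.
Take 2 from Source Q at 17 to finish.
Source S: unused.

2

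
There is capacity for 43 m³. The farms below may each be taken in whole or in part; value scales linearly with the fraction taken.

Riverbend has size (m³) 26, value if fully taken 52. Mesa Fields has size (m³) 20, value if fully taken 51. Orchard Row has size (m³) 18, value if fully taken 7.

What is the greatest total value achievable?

Sort by value density: Mesa Fields 51/20≈2.55, Riverbend 52/26≈2, Orchard Row 7/18≈0.389.
Take all of Mesa Fields (20 m³, value 51) — 23 m³ left.
Only 23 m³ remain; take 23/26 of Riverbend for value 52×23/26 = 46.
Total value = 97.

97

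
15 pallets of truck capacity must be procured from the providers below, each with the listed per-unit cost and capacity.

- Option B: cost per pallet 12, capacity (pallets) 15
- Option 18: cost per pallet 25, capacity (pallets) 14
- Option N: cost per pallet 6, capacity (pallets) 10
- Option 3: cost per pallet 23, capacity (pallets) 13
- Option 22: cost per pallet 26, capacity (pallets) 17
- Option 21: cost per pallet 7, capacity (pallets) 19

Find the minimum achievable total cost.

95

Use providers in increasing cost order.
Take 10 from Option N at 6 → need 5 more.
Take 5 from Option 21 at 7 to finish.
Option B, Option 3, Option 18, Option 22: unused.
Cost = 10×6 + 5×7 = 95.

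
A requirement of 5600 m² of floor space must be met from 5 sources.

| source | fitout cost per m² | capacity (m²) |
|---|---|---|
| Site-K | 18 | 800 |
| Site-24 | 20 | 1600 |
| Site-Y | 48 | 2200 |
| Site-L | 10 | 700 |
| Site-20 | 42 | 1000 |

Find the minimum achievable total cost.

Fill from the cheapest source first.
Take 700 from Site-L at 10 ; need 4900 more.
Site-K at 18: take all 800 m² ; 4100 still needed.
Site-24 (20): use full 1600 ; 2500 m² to go.
Take 1000 from Site-20 at 42 ; need 1500 more.
Site-Y at 48: take 1500 of its 2200 ; requirement met.
Cost = 700×10 + 800×18 + 1600×20 + 1000×42 + 1500×48 = 167400.

167400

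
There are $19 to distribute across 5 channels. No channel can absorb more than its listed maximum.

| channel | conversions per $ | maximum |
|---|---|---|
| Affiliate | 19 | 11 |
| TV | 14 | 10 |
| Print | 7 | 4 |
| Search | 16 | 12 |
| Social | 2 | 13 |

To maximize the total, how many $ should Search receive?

Highest conversions per $ first: Affiliate 19 > Search 16 > TV 14 > Print 7 > Social 2.
Give Affiliate 11 to hit its cap of 11 — 8 left.
Search has room for 12 but only 8 remain, so it gets 8.

8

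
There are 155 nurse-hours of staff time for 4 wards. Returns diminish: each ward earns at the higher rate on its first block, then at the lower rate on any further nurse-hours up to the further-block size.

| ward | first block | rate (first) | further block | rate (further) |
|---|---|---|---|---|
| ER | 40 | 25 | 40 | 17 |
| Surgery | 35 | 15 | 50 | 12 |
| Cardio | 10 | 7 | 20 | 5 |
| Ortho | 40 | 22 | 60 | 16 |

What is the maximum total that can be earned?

3120

Treat each block as its own option and order by rate: ER/T1 25 > Ortho/T1 22 > ER/T2 17 > Ortho/T2 16 > Surgery/T1 15 > Surgery/T2 12 > Cardio/T1 7 > Cardio/T2 5.
ER T1 at 25: fill all 40 ; 115 left.
Fill Ortho T1 block (40 at 22) ; 75 left.
ER T2 at 17: fill all 40 ; 35 left.
35 remain; put them into Ortho T2 at 16.
Total = 25×40 + 22×40 + 17×40 + 16×35 = 3120.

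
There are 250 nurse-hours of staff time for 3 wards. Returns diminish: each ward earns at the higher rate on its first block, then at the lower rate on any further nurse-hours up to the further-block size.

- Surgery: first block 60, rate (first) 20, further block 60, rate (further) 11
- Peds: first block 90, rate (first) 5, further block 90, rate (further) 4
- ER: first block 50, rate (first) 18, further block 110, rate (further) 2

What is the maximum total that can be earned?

Rank every tier by rate: Surgery/first 20 > ER/first 18 > Surgery/second 11 > Peds/first 5 > Peds/second 4 > ER/second 2.
Surgery/first (20): +60 → 190 left.
Fill ER first block (50 at 18) → 140 left.
Surgery/second (11): +60 → 80 left.
Peds/first: +80 of 90 at 5; pool empty.
Total = 20×60 + 18×50 + 11×60 + 5×80 = 3160.

3160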